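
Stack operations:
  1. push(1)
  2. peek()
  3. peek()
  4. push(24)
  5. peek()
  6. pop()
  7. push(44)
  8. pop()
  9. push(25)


push(1) -> [1]
peek()->1
peek()->1
push(24) -> [1, 24]
peek()->24
pop()->24, [1]
push(44) -> [1, 44]
pop()->44, [1]
push(25) -> [1, 25]

Final stack: [1, 25]


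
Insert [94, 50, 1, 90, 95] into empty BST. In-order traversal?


Insert 94: root
Insert 50: L from 94
Insert 1: L from 94 -> L from 50
Insert 90: L from 94 -> R from 50
Insert 95: R from 94

In-order: [1, 50, 90, 94, 95]


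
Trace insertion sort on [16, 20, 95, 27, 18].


Initial: [16, 20, 95, 27, 18]
Insert 20: [16, 20, 95, 27, 18]
Insert 95: [16, 20, 95, 27, 18]
Insert 27: [16, 20, 27, 95, 18]
Insert 18: [16, 18, 20, 27, 95]

Sorted: [16, 18, 20, 27, 95]


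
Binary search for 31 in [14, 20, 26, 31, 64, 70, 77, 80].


Step 1: lo=0, hi=7, mid=3, val=31

Found at index 3


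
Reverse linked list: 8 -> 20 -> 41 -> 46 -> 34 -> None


Step 1: curr=8, set curr.next=prev(None) | reversed so far: 8
Step 2: curr=20, set curr.next=prev(8) | reversed so far: 20 -> 8
Step 3: curr=41, set curr.next=prev(20) | reversed so far: 41 -> 20 -> 8
Step 4: curr=46, set curr.next=prev(41) | reversed so far: 46 -> 41 -> 20 -> 8
Step 5: curr=34, set curr.next=prev(46) | reversed so far: 34 -> 46 -> 41 -> 20 -> 8

34 -> 46 -> 41 -> 20 -> 8 -> None


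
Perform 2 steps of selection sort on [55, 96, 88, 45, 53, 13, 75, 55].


Initial: [55, 96, 88, 45, 53, 13, 75, 55]
Step 1: min=13 at 5
  Swap: [13, 96, 88, 45, 53, 55, 75, 55]
Step 2: min=45 at 3
  Swap: [13, 45, 88, 96, 53, 55, 75, 55]

After 2 steps: [13, 45, 88, 96, 53, 55, 75, 55]


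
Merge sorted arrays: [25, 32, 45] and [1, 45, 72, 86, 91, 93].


Take 1 from B
Take 25 from A
Take 32 from A
Take 45 from A

Merged: [1, 25, 32, 45, 45, 72, 86, 91, 93]


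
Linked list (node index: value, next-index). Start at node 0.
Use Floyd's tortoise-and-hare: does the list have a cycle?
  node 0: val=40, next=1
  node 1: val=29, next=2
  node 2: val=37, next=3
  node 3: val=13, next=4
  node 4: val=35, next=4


Floyd's tortoise (slow, +1) and hare (fast, +2):
  init: slow=0, fast=0
  step 1: slow=1, fast=2
  step 2: slow=2, fast=4
  step 3: slow=3, fast=4
  step 4: slow=4, fast=4
  slow == fast at node 4: cycle detected

Cycle: yes


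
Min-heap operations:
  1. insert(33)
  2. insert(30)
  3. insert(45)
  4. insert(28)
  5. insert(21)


insert(33) -> [33]
insert(30) -> [30, 33]
insert(45) -> [30, 33, 45]
insert(28) -> [28, 30, 45, 33]
insert(21) -> [21, 28, 45, 33, 30]

Final heap: [21, 28, 45, 33, 30]


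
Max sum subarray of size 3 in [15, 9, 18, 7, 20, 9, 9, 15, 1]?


[0:3]: 42
[1:4]: 34
[2:5]: 45
[3:6]: 36
[4:7]: 38
[5:8]: 33
[6:9]: 25

Max: 45 at [2:5]


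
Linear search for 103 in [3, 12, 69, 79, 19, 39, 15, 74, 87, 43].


i=0: 3!=103
i=1: 12!=103
i=2: 69!=103
i=3: 79!=103
i=4: 19!=103
i=5: 39!=103
i=6: 15!=103
i=7: 74!=103
i=8: 87!=103
i=9: 43!=103

Not found, 10 comps


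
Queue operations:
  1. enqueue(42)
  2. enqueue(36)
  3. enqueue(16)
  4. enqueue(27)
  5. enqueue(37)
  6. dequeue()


enqueue(42) -> [42]
enqueue(36) -> [42, 36]
enqueue(16) -> [42, 36, 16]
enqueue(27) -> [42, 36, 16, 27]
enqueue(37) -> [42, 36, 16, 27, 37]
dequeue()->42, [36, 16, 27, 37]

Final queue: [36, 16, 27, 37]


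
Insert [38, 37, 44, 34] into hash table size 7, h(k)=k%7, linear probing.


Insert 38: h=3 -> slot 3
Insert 37: h=2 -> slot 2
Insert 44: h=2, 2 probes -> slot 4
Insert 34: h=6 -> slot 6

Table: [None, None, 37, 38, 44, None, 34]


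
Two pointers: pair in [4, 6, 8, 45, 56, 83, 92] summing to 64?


lo=0(4)+hi=6(92)=96
lo=0(4)+hi=5(83)=87
lo=0(4)+hi=4(56)=60
lo=1(6)+hi=4(56)=62
lo=2(8)+hi=4(56)=64

Yes: 8+56=64


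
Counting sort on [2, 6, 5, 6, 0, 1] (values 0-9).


Input: [2, 6, 5, 6, 0, 1]
Counts: [1, 1, 1, 0, 0, 1, 2, 0, 0, 0]

Sorted: [0, 1, 2, 5, 6, 6]


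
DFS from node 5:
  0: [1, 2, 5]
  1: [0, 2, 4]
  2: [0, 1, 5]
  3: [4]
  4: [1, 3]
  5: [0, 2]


Visit 5, push [2, 0]
Visit 0, push [2, 1]
Visit 1, push [4, 2]
Visit 2, push []
Visit 4, push [3]
Visit 3, push []

DFS order: [5, 0, 1, 2, 4, 3]


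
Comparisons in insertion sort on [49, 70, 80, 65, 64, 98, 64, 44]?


Algorithm: insertion sort
Input: [49, 70, 80, 65, 64, 98, 64, 44]
Sorted: [44, 49, 64, 64, 65, 70, 80, 98]

22


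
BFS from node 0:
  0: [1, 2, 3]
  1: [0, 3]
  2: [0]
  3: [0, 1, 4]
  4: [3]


Visit 0, enqueue [1, 2, 3]
Visit 1, enqueue []
Visit 2, enqueue []
Visit 3, enqueue [4]
Visit 4, enqueue []

BFS order: [0, 1, 2, 3, 4]


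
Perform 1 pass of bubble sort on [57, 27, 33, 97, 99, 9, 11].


Initial: [57, 27, 33, 97, 99, 9, 11]
Pass 1: [27, 33, 57, 97, 9, 11, 99] (4 swaps)

After 1 pass: [27, 33, 57, 97, 9, 11, 99]


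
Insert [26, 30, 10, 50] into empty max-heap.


Insert 26: [26]
Insert 30: [30, 26]
Insert 10: [30, 26, 10]
Insert 50: [50, 30, 10, 26]

Final heap: [50, 30, 10, 26]


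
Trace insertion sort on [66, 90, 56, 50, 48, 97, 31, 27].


Initial: [66, 90, 56, 50, 48, 97, 31, 27]
Insert 90: [66, 90, 56, 50, 48, 97, 31, 27]
Insert 56: [56, 66, 90, 50, 48, 97, 31, 27]
Insert 50: [50, 56, 66, 90, 48, 97, 31, 27]
Insert 48: [48, 50, 56, 66, 90, 97, 31, 27]
Insert 97: [48, 50, 56, 66, 90, 97, 31, 27]
Insert 31: [31, 48, 50, 56, 66, 90, 97, 27]
Insert 27: [27, 31, 48, 50, 56, 66, 90, 97]

Sorted: [27, 31, 48, 50, 56, 66, 90, 97]


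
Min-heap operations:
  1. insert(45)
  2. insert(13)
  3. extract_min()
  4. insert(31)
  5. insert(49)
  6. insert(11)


insert(45) -> [45]
insert(13) -> [13, 45]
extract_min()->13, [45]
insert(31) -> [31, 45]
insert(49) -> [31, 45, 49]
insert(11) -> [11, 31, 49, 45]

Final heap: [11, 31, 49, 45]


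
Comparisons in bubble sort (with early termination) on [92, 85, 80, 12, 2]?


Algorithm: bubble sort (with early termination)
Input: [92, 85, 80, 12, 2]
Sorted: [2, 12, 80, 85, 92]

10


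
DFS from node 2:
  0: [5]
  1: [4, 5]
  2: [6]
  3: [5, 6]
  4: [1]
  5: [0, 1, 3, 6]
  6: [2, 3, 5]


Visit 2, push [6]
Visit 6, push [5, 3]
Visit 3, push [5]
Visit 5, push [1, 0]
Visit 0, push []
Visit 1, push [4]
Visit 4, push []

DFS order: [2, 6, 3, 5, 0, 1, 4]


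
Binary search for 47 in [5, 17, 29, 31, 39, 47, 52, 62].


Step 1: lo=0, hi=7, mid=3, val=31
Step 2: lo=4, hi=7, mid=5, val=47

Found at index 5


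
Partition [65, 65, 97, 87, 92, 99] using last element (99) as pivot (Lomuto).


Pivot: 99
  65 <= 99: advance i (no swap)
  65 <= 99: advance i (no swap)
  97 <= 99: advance i (no swap)
  87 <= 99: advance i (no swap)
  92 <= 99: advance i (no swap)
Place pivot at 5: [65, 65, 97, 87, 92, 99]

Partitioned: [65, 65, 97, 87, 92, 99]


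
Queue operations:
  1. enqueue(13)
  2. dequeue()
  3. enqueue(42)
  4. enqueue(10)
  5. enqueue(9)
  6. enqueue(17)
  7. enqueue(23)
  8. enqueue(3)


enqueue(13) -> [13]
dequeue()->13, []
enqueue(42) -> [42]
enqueue(10) -> [42, 10]
enqueue(9) -> [42, 10, 9]
enqueue(17) -> [42, 10, 9, 17]
enqueue(23) -> [42, 10, 9, 17, 23]
enqueue(3) -> [42, 10, 9, 17, 23, 3]

Final queue: [42, 10, 9, 17, 23, 3]


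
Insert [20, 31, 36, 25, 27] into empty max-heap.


Insert 20: [20]
Insert 31: [31, 20]
Insert 36: [36, 20, 31]
Insert 25: [36, 25, 31, 20]
Insert 27: [36, 27, 31, 20, 25]

Final heap: [36, 27, 31, 20, 25]


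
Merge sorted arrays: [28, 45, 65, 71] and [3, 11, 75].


Take 3 from B
Take 11 from B
Take 28 from A
Take 45 from A
Take 65 from A
Take 71 from A

Merged: [3, 11, 28, 45, 65, 71, 75]


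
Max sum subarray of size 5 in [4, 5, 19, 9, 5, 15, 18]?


[0:5]: 42
[1:6]: 53
[2:7]: 66

Max: 66 at [2:7]


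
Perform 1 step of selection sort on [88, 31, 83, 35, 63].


Initial: [88, 31, 83, 35, 63]
Step 1: min=31 at 1
  Swap: [31, 88, 83, 35, 63]

After 1 step: [31, 88, 83, 35, 63]


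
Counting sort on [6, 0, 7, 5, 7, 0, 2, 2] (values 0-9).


Input: [6, 0, 7, 5, 7, 0, 2, 2]
Counts: [2, 0, 2, 0, 0, 1, 1, 2, 0, 0]

Sorted: [0, 0, 2, 2, 5, 6, 7, 7]


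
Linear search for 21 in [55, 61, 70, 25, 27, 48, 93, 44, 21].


i=0: 55!=21
i=1: 61!=21
i=2: 70!=21
i=3: 25!=21
i=4: 27!=21
i=5: 48!=21
i=6: 93!=21
i=7: 44!=21
i=8: 21==21 found!

Found at 8, 9 comps


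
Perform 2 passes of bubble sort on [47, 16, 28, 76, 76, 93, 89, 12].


Initial: [47, 16, 28, 76, 76, 93, 89, 12]
Pass 1: [16, 28, 47, 76, 76, 89, 12, 93] (4 swaps)
Pass 2: [16, 28, 47, 76, 76, 12, 89, 93] (1 swaps)

After 2 passes: [16, 28, 47, 76, 76, 12, 89, 93]


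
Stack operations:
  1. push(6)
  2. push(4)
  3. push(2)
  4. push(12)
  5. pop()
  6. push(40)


push(6) -> [6]
push(4) -> [6, 4]
push(2) -> [6, 4, 2]
push(12) -> [6, 4, 2, 12]
pop()->12, [6, 4, 2]
push(40) -> [6, 4, 2, 40]

Final stack: [6, 4, 2, 40]


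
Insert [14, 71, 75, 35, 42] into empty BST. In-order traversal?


Insert 14: root
Insert 71: R from 14
Insert 75: R from 14 -> R from 71
Insert 35: R from 14 -> L from 71
Insert 42: R from 14 -> L from 71 -> R from 35

In-order: [14, 35, 42, 71, 75]


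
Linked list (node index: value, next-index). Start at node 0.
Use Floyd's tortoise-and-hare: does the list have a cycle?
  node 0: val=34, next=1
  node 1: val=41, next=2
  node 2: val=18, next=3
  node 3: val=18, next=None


Floyd's tortoise (slow, +1) and hare (fast, +2):
  init: slow=0, fast=0
  step 1: slow=1, fast=2
  step 2: fast 2->3->None, no cycle

Cycle: no


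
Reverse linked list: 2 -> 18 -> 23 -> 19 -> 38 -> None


Step 1: curr=2, set curr.next=prev(None) | reversed so far: 2
Step 2: curr=18, set curr.next=prev(2) | reversed so far: 18 -> 2
Step 3: curr=23, set curr.next=prev(18) | reversed so far: 23 -> 18 -> 2
Step 4: curr=19, set curr.next=prev(23) | reversed so far: 19 -> 23 -> 18 -> 2
Step 5: curr=38, set curr.next=prev(19) | reversed so far: 38 -> 19 -> 23 -> 18 -> 2

38 -> 19 -> 23 -> 18 -> 2 -> None


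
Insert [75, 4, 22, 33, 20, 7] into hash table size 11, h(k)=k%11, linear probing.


Insert 75: h=9 -> slot 9
Insert 4: h=4 -> slot 4
Insert 22: h=0 -> slot 0
Insert 33: h=0, 1 probes -> slot 1
Insert 20: h=9, 1 probes -> slot 10
Insert 7: h=7 -> slot 7

Table: [22, 33, None, None, 4, None, None, 7, None, 75, 20]


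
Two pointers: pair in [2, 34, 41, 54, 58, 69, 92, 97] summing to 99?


lo=0(2)+hi=7(97)=99

Yes: 2+97=99


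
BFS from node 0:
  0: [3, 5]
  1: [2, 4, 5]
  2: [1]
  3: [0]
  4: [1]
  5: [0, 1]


Visit 0, enqueue [3, 5]
Visit 3, enqueue []
Visit 5, enqueue [1]
Visit 1, enqueue [2, 4]
Visit 2, enqueue []
Visit 4, enqueue []

BFS order: [0, 3, 5, 1, 2, 4]


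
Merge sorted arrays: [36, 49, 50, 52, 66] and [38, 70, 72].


Take 36 from A
Take 38 from B
Take 49 from A
Take 50 from A
Take 52 from A
Take 66 from A

Merged: [36, 38, 49, 50, 52, 66, 70, 72]


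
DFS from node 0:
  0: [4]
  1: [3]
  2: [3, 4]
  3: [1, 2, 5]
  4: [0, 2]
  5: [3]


Visit 0, push [4]
Visit 4, push [2]
Visit 2, push [3]
Visit 3, push [5, 1]
Visit 1, push []
Visit 5, push []

DFS order: [0, 4, 2, 3, 1, 5]


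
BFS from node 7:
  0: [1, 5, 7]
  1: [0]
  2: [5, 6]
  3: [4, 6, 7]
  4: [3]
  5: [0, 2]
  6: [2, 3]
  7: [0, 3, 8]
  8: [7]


Visit 7, enqueue [0, 3, 8]
Visit 0, enqueue [1, 5]
Visit 3, enqueue [4, 6]
Visit 8, enqueue []
Visit 1, enqueue []
Visit 5, enqueue [2]
Visit 4, enqueue []
Visit 6, enqueue []
Visit 2, enqueue []

BFS order: [7, 0, 3, 8, 1, 5, 4, 6, 2]


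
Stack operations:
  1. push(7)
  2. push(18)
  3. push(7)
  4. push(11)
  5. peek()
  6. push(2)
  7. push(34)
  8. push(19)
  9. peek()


push(7) -> [7]
push(18) -> [7, 18]
push(7) -> [7, 18, 7]
push(11) -> [7, 18, 7, 11]
peek()->11
push(2) -> [7, 18, 7, 11, 2]
push(34) -> [7, 18, 7, 11, 2, 34]
push(19) -> [7, 18, 7, 11, 2, 34, 19]
peek()->19

Final stack: [7, 18, 7, 11, 2, 34, 19]


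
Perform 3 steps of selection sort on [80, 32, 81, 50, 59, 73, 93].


Initial: [80, 32, 81, 50, 59, 73, 93]
Step 1: min=32 at 1
  Swap: [32, 80, 81, 50, 59, 73, 93]
Step 2: min=50 at 3
  Swap: [32, 50, 81, 80, 59, 73, 93]
Step 3: min=59 at 4
  Swap: [32, 50, 59, 80, 81, 73, 93]

After 3 steps: [32, 50, 59, 80, 81, 73, 93]


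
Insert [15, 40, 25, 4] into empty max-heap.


Insert 15: [15]
Insert 40: [40, 15]
Insert 25: [40, 15, 25]
Insert 4: [40, 15, 25, 4]

Final heap: [40, 15, 25, 4]


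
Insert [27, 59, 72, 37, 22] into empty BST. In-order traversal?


Insert 27: root
Insert 59: R from 27
Insert 72: R from 27 -> R from 59
Insert 37: R from 27 -> L from 59
Insert 22: L from 27

In-order: [22, 27, 37, 59, 72]


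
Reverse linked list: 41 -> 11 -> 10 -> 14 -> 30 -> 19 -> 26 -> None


Step 1: curr=41, set curr.next=prev(None) | reversed so far: 41
Step 2: curr=11, set curr.next=prev(41) | reversed so far: 11 -> 41
Step 3: curr=10, set curr.next=prev(11) | reversed so far: 10 -> 11 -> 41
Step 4: curr=14, set curr.next=prev(10) | reversed so far: 14 -> 10 -> 11 -> 41
Step 5: curr=30, set curr.next=prev(14) | reversed so far: 30 -> 14 -> 10 -> 11 -> 41
Step 6: curr=19, set curr.next=prev(30) | reversed so far: 19 -> 30 -> 14 -> 10 -> 11 -> 41
Step 7: curr=26, set curr.next=prev(19) | reversed so far: 26 -> 19 -> 30 -> 14 -> 10 -> 11 -> 41

26 -> 19 -> 30 -> 14 -> 10 -> 11 -> 41 -> None


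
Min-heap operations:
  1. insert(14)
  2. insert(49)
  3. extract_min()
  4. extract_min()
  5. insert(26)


insert(14) -> [14]
insert(49) -> [14, 49]
extract_min()->14, [49]
extract_min()->49, []
insert(26) -> [26]

Final heap: [26]


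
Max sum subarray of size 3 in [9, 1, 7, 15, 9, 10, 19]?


[0:3]: 17
[1:4]: 23
[2:5]: 31
[3:6]: 34
[4:7]: 38

Max: 38 at [4:7]


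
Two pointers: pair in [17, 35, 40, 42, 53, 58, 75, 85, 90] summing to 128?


lo=0(17)+hi=8(90)=107
lo=1(35)+hi=8(90)=125
lo=2(40)+hi=8(90)=130
lo=2(40)+hi=7(85)=125
lo=3(42)+hi=7(85)=127
lo=4(53)+hi=7(85)=138
lo=4(53)+hi=6(75)=128

Yes: 53+75=128


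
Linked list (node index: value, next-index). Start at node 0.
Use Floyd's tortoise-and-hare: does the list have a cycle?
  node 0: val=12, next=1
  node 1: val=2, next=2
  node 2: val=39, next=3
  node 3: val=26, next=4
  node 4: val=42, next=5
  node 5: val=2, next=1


Floyd's tortoise (slow, +1) and hare (fast, +2):
  init: slow=0, fast=0
  step 1: slow=1, fast=2
  step 2: slow=2, fast=4
  step 3: slow=3, fast=1
  step 4: slow=4, fast=3
  step 5: slow=5, fast=5
  slow == fast at node 5: cycle detected

Cycle: yes


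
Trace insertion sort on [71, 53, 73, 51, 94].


Initial: [71, 53, 73, 51, 94]
Insert 53: [53, 71, 73, 51, 94]
Insert 73: [53, 71, 73, 51, 94]
Insert 51: [51, 53, 71, 73, 94]
Insert 94: [51, 53, 71, 73, 94]

Sorted: [51, 53, 71, 73, 94]


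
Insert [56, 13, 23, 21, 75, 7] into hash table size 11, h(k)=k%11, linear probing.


Insert 56: h=1 -> slot 1
Insert 13: h=2 -> slot 2
Insert 23: h=1, 2 probes -> slot 3
Insert 21: h=10 -> slot 10
Insert 75: h=9 -> slot 9
Insert 7: h=7 -> slot 7

Table: [None, 56, 13, 23, None, None, None, 7, None, 75, 21]


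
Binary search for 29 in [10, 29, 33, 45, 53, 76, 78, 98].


Step 1: lo=0, hi=7, mid=3, val=45
Step 2: lo=0, hi=2, mid=1, val=29

Found at index 1


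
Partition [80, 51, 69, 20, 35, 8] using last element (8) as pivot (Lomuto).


Pivot: 8
Place pivot at 0: [8, 51, 69, 20, 35, 80]

Partitioned: [8, 51, 69, 20, 35, 80]


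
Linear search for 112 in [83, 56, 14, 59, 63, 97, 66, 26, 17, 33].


i=0: 83!=112
i=1: 56!=112
i=2: 14!=112
i=3: 59!=112
i=4: 63!=112
i=5: 97!=112
i=6: 66!=112
i=7: 26!=112
i=8: 17!=112
i=9: 33!=112

Not found, 10 comps


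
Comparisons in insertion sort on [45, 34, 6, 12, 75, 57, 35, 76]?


Algorithm: insertion sort
Input: [45, 34, 6, 12, 75, 57, 35, 76]
Sorted: [6, 12, 34, 35, 45, 57, 75, 76]

14


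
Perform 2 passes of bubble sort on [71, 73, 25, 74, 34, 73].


Initial: [71, 73, 25, 74, 34, 73]
Pass 1: [71, 25, 73, 34, 73, 74] (3 swaps)
Pass 2: [25, 71, 34, 73, 73, 74] (2 swaps)

After 2 passes: [25, 71, 34, 73, 73, 74]


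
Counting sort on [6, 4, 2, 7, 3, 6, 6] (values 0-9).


Input: [6, 4, 2, 7, 3, 6, 6]
Counts: [0, 0, 1, 1, 1, 0, 3, 1, 0, 0]

Sorted: [2, 3, 4, 6, 6, 6, 7]


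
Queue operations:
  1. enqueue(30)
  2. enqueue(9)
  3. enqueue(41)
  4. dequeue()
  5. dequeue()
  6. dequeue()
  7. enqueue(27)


enqueue(30) -> [30]
enqueue(9) -> [30, 9]
enqueue(41) -> [30, 9, 41]
dequeue()->30, [9, 41]
dequeue()->9, [41]
dequeue()->41, []
enqueue(27) -> [27]

Final queue: [27]


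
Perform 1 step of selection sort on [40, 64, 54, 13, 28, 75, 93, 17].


Initial: [40, 64, 54, 13, 28, 75, 93, 17]
Step 1: min=13 at 3
  Swap: [13, 64, 54, 40, 28, 75, 93, 17]

After 1 step: [13, 64, 54, 40, 28, 75, 93, 17]


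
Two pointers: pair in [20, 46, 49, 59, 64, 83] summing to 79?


lo=0(20)+hi=5(83)=103
lo=0(20)+hi=4(64)=84
lo=0(20)+hi=3(59)=79

Yes: 20+59=79


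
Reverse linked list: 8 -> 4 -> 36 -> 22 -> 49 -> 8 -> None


Step 1: curr=8, set curr.next=prev(None) | reversed so far: 8
Step 2: curr=4, set curr.next=prev(8) | reversed so far: 4 -> 8
Step 3: curr=36, set curr.next=prev(4) | reversed so far: 36 -> 4 -> 8
Step 4: curr=22, set curr.next=prev(36) | reversed so far: 22 -> 36 -> 4 -> 8
Step 5: curr=49, set curr.next=prev(22) | reversed so far: 49 -> 22 -> 36 -> 4 -> 8
Step 6: curr=8, set curr.next=prev(49) | reversed so far: 8 -> 49 -> 22 -> 36 -> 4 -> 8

8 -> 49 -> 22 -> 36 -> 4 -> 8 -> None


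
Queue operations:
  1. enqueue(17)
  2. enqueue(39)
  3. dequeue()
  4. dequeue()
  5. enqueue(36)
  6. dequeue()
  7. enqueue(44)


enqueue(17) -> [17]
enqueue(39) -> [17, 39]
dequeue()->17, [39]
dequeue()->39, []
enqueue(36) -> [36]
dequeue()->36, []
enqueue(44) -> [44]

Final queue: [44]


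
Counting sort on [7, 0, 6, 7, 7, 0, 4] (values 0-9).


Input: [7, 0, 6, 7, 7, 0, 4]
Counts: [2, 0, 0, 0, 1, 0, 1, 3, 0, 0]

Sorted: [0, 0, 4, 6, 7, 7, 7]


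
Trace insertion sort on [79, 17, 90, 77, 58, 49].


Initial: [79, 17, 90, 77, 58, 49]
Insert 17: [17, 79, 90, 77, 58, 49]
Insert 90: [17, 79, 90, 77, 58, 49]
Insert 77: [17, 77, 79, 90, 58, 49]
Insert 58: [17, 58, 77, 79, 90, 49]
Insert 49: [17, 49, 58, 77, 79, 90]

Sorted: [17, 49, 58, 77, 79, 90]


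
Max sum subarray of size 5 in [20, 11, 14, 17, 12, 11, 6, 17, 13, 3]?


[0:5]: 74
[1:6]: 65
[2:7]: 60
[3:8]: 63
[4:9]: 59
[5:10]: 50

Max: 74 at [0:5]


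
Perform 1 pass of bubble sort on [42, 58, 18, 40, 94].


Initial: [42, 58, 18, 40, 94]
Pass 1: [42, 18, 40, 58, 94] (2 swaps)

After 1 pass: [42, 18, 40, 58, 94]


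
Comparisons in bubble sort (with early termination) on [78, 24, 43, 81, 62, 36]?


Algorithm: bubble sort (with early termination)
Input: [78, 24, 43, 81, 62, 36]
Sorted: [24, 36, 43, 62, 78, 81]

15


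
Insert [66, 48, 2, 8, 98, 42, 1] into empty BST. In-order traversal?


Insert 66: root
Insert 48: L from 66
Insert 2: L from 66 -> L from 48
Insert 8: L from 66 -> L from 48 -> R from 2
Insert 98: R from 66
Insert 42: L from 66 -> L from 48 -> R from 2 -> R from 8
Insert 1: L from 66 -> L from 48 -> L from 2

In-order: [1, 2, 8, 42, 48, 66, 98]


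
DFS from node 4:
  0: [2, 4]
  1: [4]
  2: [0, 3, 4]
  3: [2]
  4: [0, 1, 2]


Visit 4, push [2, 1, 0]
Visit 0, push [2]
Visit 2, push [3]
Visit 3, push []
Visit 1, push []

DFS order: [4, 0, 2, 3, 1]


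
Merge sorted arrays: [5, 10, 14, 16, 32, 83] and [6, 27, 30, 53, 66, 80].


Take 5 from A
Take 6 from B
Take 10 from A
Take 14 from A
Take 16 from A
Take 27 from B
Take 30 from B
Take 32 from A
Take 53 from B
Take 66 from B
Take 80 from B

Merged: [5, 6, 10, 14, 16, 27, 30, 32, 53, 66, 80, 83]


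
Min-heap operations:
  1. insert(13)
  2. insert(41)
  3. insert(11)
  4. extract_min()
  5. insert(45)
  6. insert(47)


insert(13) -> [13]
insert(41) -> [13, 41]
insert(11) -> [11, 41, 13]
extract_min()->11, [13, 41]
insert(45) -> [13, 41, 45]
insert(47) -> [13, 41, 45, 47]

Final heap: [13, 41, 45, 47]


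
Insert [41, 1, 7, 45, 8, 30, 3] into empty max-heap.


Insert 41: [41]
Insert 1: [41, 1]
Insert 7: [41, 1, 7]
Insert 45: [45, 41, 7, 1]
Insert 8: [45, 41, 7, 1, 8]
Insert 30: [45, 41, 30, 1, 8, 7]
Insert 3: [45, 41, 30, 1, 8, 7, 3]

Final heap: [45, 41, 30, 1, 8, 7, 3]


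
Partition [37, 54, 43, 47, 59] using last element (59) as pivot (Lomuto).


Pivot: 59
  37 <= 59: advance i (no swap)
  54 <= 59: advance i (no swap)
  43 <= 59: advance i (no swap)
  47 <= 59: advance i (no swap)
Place pivot at 4: [37, 54, 43, 47, 59]

Partitioned: [37, 54, 43, 47, 59]


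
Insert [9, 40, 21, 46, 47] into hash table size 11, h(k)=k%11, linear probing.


Insert 9: h=9 -> slot 9
Insert 40: h=7 -> slot 7
Insert 21: h=10 -> slot 10
Insert 46: h=2 -> slot 2
Insert 47: h=3 -> slot 3

Table: [None, None, 46, 47, None, None, None, 40, None, 9, 21]


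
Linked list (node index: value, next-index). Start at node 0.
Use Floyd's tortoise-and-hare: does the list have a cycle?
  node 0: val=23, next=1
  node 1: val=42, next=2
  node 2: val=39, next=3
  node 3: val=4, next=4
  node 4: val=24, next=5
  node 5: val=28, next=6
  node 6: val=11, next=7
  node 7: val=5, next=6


Floyd's tortoise (slow, +1) and hare (fast, +2):
  init: slow=0, fast=0
  step 1: slow=1, fast=2
  step 2: slow=2, fast=4
  step 3: slow=3, fast=6
  step 4: slow=4, fast=6
  step 5: slow=5, fast=6
  step 6: slow=6, fast=6
  slow == fast at node 6: cycle detected

Cycle: yes


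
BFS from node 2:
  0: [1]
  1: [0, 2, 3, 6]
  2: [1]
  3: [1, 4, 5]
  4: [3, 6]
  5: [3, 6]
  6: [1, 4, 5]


Visit 2, enqueue [1]
Visit 1, enqueue [0, 3, 6]
Visit 0, enqueue []
Visit 3, enqueue [4, 5]
Visit 6, enqueue []
Visit 4, enqueue []
Visit 5, enqueue []

BFS order: [2, 1, 0, 3, 6, 4, 5]


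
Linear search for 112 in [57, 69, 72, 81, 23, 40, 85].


i=0: 57!=112
i=1: 69!=112
i=2: 72!=112
i=3: 81!=112
i=4: 23!=112
i=5: 40!=112
i=6: 85!=112

Not found, 7 comps


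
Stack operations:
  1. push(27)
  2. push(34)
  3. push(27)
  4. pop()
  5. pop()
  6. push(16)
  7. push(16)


push(27) -> [27]
push(34) -> [27, 34]
push(27) -> [27, 34, 27]
pop()->27, [27, 34]
pop()->34, [27]
push(16) -> [27, 16]
push(16) -> [27, 16, 16]

Final stack: [27, 16, 16]


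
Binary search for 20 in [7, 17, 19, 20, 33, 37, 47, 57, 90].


Step 1: lo=0, hi=8, mid=4, val=33
Step 2: lo=0, hi=3, mid=1, val=17
Step 3: lo=2, hi=3, mid=2, val=19
Step 4: lo=3, hi=3, mid=3, val=20

Found at index 3


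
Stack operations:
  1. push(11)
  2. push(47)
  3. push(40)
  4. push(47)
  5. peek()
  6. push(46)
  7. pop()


push(11) -> [11]
push(47) -> [11, 47]
push(40) -> [11, 47, 40]
push(47) -> [11, 47, 40, 47]
peek()->47
push(46) -> [11, 47, 40, 47, 46]
pop()->46, [11, 47, 40, 47]

Final stack: [11, 47, 40, 47]


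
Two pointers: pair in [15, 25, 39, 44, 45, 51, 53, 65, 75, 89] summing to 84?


lo=0(15)+hi=9(89)=104
lo=0(15)+hi=8(75)=90
lo=0(15)+hi=7(65)=80
lo=1(25)+hi=7(65)=90
lo=1(25)+hi=6(53)=78
lo=2(39)+hi=6(53)=92
lo=2(39)+hi=5(51)=90
lo=2(39)+hi=4(45)=84

Yes: 39+45=84


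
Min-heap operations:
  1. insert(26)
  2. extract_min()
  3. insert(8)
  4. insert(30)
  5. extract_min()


insert(26) -> [26]
extract_min()->26, []
insert(8) -> [8]
insert(30) -> [8, 30]
extract_min()->8, [30]

Final heap: [30]


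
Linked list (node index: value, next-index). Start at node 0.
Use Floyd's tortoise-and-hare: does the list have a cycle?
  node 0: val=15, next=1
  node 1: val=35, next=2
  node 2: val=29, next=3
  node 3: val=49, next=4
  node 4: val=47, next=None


Floyd's tortoise (slow, +1) and hare (fast, +2):
  init: slow=0, fast=0
  step 1: slow=1, fast=2
  step 2: slow=2, fast=4
  step 3: fast -> None, no cycle

Cycle: no


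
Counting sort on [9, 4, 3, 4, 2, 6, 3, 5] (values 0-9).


Input: [9, 4, 3, 4, 2, 6, 3, 5]
Counts: [0, 0, 1, 2, 2, 1, 1, 0, 0, 1]

Sorted: [2, 3, 3, 4, 4, 5, 6, 9]


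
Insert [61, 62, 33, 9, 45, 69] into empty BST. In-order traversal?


Insert 61: root
Insert 62: R from 61
Insert 33: L from 61
Insert 9: L from 61 -> L from 33
Insert 45: L from 61 -> R from 33
Insert 69: R from 61 -> R from 62

In-order: [9, 33, 45, 61, 62, 69]


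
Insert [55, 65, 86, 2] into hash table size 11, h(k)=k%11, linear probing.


Insert 55: h=0 -> slot 0
Insert 65: h=10 -> slot 10
Insert 86: h=9 -> slot 9
Insert 2: h=2 -> slot 2

Table: [55, None, 2, None, None, None, None, None, None, 86, 65]


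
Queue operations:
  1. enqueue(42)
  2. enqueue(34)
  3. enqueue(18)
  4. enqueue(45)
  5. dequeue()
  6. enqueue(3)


enqueue(42) -> [42]
enqueue(34) -> [42, 34]
enqueue(18) -> [42, 34, 18]
enqueue(45) -> [42, 34, 18, 45]
dequeue()->42, [34, 18, 45]
enqueue(3) -> [34, 18, 45, 3]

Final queue: [34, 18, 45, 3]


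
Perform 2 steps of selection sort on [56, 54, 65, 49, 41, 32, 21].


Initial: [56, 54, 65, 49, 41, 32, 21]
Step 1: min=21 at 6
  Swap: [21, 54, 65, 49, 41, 32, 56]
Step 2: min=32 at 5
  Swap: [21, 32, 65, 49, 41, 54, 56]

After 2 steps: [21, 32, 65, 49, 41, 54, 56]


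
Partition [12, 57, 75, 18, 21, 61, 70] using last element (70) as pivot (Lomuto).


Pivot: 70
  12 <= 70: advance i (no swap)
  57 <= 70: advance i (no swap)
  18 <= 70: swap -> [12, 57, 18, 75, 21, 61, 70]
  21 <= 70: swap -> [12, 57, 18, 21, 75, 61, 70]
  61 <= 70: swap -> [12, 57, 18, 21, 61, 75, 70]
Place pivot at 5: [12, 57, 18, 21, 61, 70, 75]

Partitioned: [12, 57, 18, 21, 61, 70, 75]


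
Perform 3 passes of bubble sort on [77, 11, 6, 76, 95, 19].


Initial: [77, 11, 6, 76, 95, 19]
Pass 1: [11, 6, 76, 77, 19, 95] (4 swaps)
Pass 2: [6, 11, 76, 19, 77, 95] (2 swaps)
Pass 3: [6, 11, 19, 76, 77, 95] (1 swaps)

After 3 passes: [6, 11, 19, 76, 77, 95]


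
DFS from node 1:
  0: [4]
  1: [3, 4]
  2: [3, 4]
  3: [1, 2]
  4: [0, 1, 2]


Visit 1, push [4, 3]
Visit 3, push [2]
Visit 2, push [4]
Visit 4, push [0]
Visit 0, push []

DFS order: [1, 3, 2, 4, 0]


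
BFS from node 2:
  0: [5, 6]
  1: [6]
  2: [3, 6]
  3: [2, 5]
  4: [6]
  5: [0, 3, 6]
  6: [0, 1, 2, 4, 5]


Visit 2, enqueue [3, 6]
Visit 3, enqueue [5]
Visit 6, enqueue [0, 1, 4]
Visit 5, enqueue []
Visit 0, enqueue []
Visit 1, enqueue []
Visit 4, enqueue []

BFS order: [2, 3, 6, 5, 0, 1, 4]


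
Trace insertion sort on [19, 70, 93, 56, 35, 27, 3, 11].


Initial: [19, 70, 93, 56, 35, 27, 3, 11]
Insert 70: [19, 70, 93, 56, 35, 27, 3, 11]
Insert 93: [19, 70, 93, 56, 35, 27, 3, 11]
Insert 56: [19, 56, 70, 93, 35, 27, 3, 11]
Insert 35: [19, 35, 56, 70, 93, 27, 3, 11]
Insert 27: [19, 27, 35, 56, 70, 93, 3, 11]
Insert 3: [3, 19, 27, 35, 56, 70, 93, 11]
Insert 11: [3, 11, 19, 27, 35, 56, 70, 93]

Sorted: [3, 11, 19, 27, 35, 56, 70, 93]


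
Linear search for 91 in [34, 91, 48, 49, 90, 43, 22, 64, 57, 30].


i=0: 34!=91
i=1: 91==91 found!

Found at 1, 2 comps


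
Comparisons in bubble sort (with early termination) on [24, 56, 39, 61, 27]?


Algorithm: bubble sort (with early termination)
Input: [24, 56, 39, 61, 27]
Sorted: [24, 27, 39, 56, 61]

10


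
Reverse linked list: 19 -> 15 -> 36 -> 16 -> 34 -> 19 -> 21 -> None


Step 1: curr=19, set curr.next=prev(None) | reversed so far: 19
Step 2: curr=15, set curr.next=prev(19) | reversed so far: 15 -> 19
Step 3: curr=36, set curr.next=prev(15) | reversed so far: 36 -> 15 -> 19
Step 4: curr=16, set curr.next=prev(36) | reversed so far: 16 -> 36 -> 15 -> 19
Step 5: curr=34, set curr.next=prev(16) | reversed so far: 34 -> 16 -> 36 -> 15 -> 19
Step 6: curr=19, set curr.next=prev(34) | reversed so far: 19 -> 34 -> 16 -> 36 -> 15 -> 19
Step 7: curr=21, set curr.next=prev(19) | reversed so far: 21 -> 19 -> 34 -> 16 -> 36 -> 15 -> 19

21 -> 19 -> 34 -> 16 -> 36 -> 15 -> 19 -> None


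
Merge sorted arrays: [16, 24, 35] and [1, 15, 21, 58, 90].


Take 1 from B
Take 15 from B
Take 16 from A
Take 21 from B
Take 24 from A
Take 35 from A

Merged: [1, 15, 16, 21, 24, 35, 58, 90]


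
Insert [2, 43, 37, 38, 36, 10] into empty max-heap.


Insert 2: [2]
Insert 43: [43, 2]
Insert 37: [43, 2, 37]
Insert 38: [43, 38, 37, 2]
Insert 36: [43, 38, 37, 2, 36]
Insert 10: [43, 38, 37, 2, 36, 10]

Final heap: [43, 38, 37, 2, 36, 10]


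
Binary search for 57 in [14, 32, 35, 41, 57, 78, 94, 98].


Step 1: lo=0, hi=7, mid=3, val=41
Step 2: lo=4, hi=7, mid=5, val=78
Step 3: lo=4, hi=4, mid=4, val=57

Found at index 4


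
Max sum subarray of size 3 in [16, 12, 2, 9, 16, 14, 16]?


[0:3]: 30
[1:4]: 23
[2:5]: 27
[3:6]: 39
[4:7]: 46

Max: 46 at [4:7]


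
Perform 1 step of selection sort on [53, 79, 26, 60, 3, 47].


Initial: [53, 79, 26, 60, 3, 47]
Step 1: min=3 at 4
  Swap: [3, 79, 26, 60, 53, 47]

After 1 step: [3, 79, 26, 60, 53, 47]


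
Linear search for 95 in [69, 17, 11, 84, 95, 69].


i=0: 69!=95
i=1: 17!=95
i=2: 11!=95
i=3: 84!=95
i=4: 95==95 found!

Found at 4, 5 comps


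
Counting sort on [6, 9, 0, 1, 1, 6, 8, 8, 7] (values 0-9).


Input: [6, 9, 0, 1, 1, 6, 8, 8, 7]
Counts: [1, 2, 0, 0, 0, 0, 2, 1, 2, 1]

Sorted: [0, 1, 1, 6, 6, 7, 8, 8, 9]


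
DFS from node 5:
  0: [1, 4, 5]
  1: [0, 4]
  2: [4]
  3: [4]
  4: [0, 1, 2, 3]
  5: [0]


Visit 5, push [0]
Visit 0, push [4, 1]
Visit 1, push [4]
Visit 4, push [3, 2]
Visit 2, push []
Visit 3, push []

DFS order: [5, 0, 1, 4, 2, 3]


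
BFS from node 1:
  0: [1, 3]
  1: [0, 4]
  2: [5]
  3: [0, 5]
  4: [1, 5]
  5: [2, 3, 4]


Visit 1, enqueue [0, 4]
Visit 0, enqueue [3]
Visit 4, enqueue [5]
Visit 3, enqueue []
Visit 5, enqueue [2]
Visit 2, enqueue []

BFS order: [1, 0, 4, 3, 5, 2]


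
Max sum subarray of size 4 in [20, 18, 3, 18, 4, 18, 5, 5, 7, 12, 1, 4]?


[0:4]: 59
[1:5]: 43
[2:6]: 43
[3:7]: 45
[4:8]: 32
[5:9]: 35
[6:10]: 29
[7:11]: 25
[8:12]: 24

Max: 59 at [0:4]


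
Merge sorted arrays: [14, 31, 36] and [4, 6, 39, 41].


Take 4 from B
Take 6 from B
Take 14 from A
Take 31 from A
Take 36 from A

Merged: [4, 6, 14, 31, 36, 39, 41]


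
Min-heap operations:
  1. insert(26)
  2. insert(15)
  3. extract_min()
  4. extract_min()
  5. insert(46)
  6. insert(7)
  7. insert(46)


insert(26) -> [26]
insert(15) -> [15, 26]
extract_min()->15, [26]
extract_min()->26, []
insert(46) -> [46]
insert(7) -> [7, 46]
insert(46) -> [7, 46, 46]

Final heap: [7, 46, 46]


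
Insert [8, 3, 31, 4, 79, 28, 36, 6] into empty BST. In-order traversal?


Insert 8: root
Insert 3: L from 8
Insert 31: R from 8
Insert 4: L from 8 -> R from 3
Insert 79: R from 8 -> R from 31
Insert 28: R from 8 -> L from 31
Insert 36: R from 8 -> R from 31 -> L from 79
Insert 6: L from 8 -> R from 3 -> R from 4

In-order: [3, 4, 6, 8, 28, 31, 36, 79]


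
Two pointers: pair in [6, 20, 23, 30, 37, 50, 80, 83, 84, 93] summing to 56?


lo=0(6)+hi=9(93)=99
lo=0(6)+hi=8(84)=90
lo=0(6)+hi=7(83)=89
lo=0(6)+hi=6(80)=86
lo=0(6)+hi=5(50)=56

Yes: 6+50=56


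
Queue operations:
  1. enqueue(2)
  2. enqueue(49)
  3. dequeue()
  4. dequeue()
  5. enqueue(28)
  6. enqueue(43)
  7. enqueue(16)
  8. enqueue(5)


enqueue(2) -> [2]
enqueue(49) -> [2, 49]
dequeue()->2, [49]
dequeue()->49, []
enqueue(28) -> [28]
enqueue(43) -> [28, 43]
enqueue(16) -> [28, 43, 16]
enqueue(5) -> [28, 43, 16, 5]

Final queue: [28, 43, 16, 5]


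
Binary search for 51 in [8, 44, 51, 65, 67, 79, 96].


Step 1: lo=0, hi=6, mid=3, val=65
Step 2: lo=0, hi=2, mid=1, val=44
Step 3: lo=2, hi=2, mid=2, val=51

Found at index 2


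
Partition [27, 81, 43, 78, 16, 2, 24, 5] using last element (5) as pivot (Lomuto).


Pivot: 5
  2 <= 5: swap -> [2, 81, 43, 78, 16, 27, 24, 5]
Place pivot at 1: [2, 5, 43, 78, 16, 27, 24, 81]

Partitioned: [2, 5, 43, 78, 16, 27, 24, 81]


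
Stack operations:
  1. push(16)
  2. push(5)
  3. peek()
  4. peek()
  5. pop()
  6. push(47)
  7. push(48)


push(16) -> [16]
push(5) -> [16, 5]
peek()->5
peek()->5
pop()->5, [16]
push(47) -> [16, 47]
push(48) -> [16, 47, 48]

Final stack: [16, 47, 48]


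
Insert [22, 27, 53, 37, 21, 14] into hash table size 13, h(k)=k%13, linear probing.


Insert 22: h=9 -> slot 9
Insert 27: h=1 -> slot 1
Insert 53: h=1, 1 probes -> slot 2
Insert 37: h=11 -> slot 11
Insert 21: h=8 -> slot 8
Insert 14: h=1, 2 probes -> slot 3

Table: [None, 27, 53, 14, None, None, None, None, 21, 22, None, 37, None]


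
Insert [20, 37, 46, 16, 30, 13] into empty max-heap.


Insert 20: [20]
Insert 37: [37, 20]
Insert 46: [46, 20, 37]
Insert 16: [46, 20, 37, 16]
Insert 30: [46, 30, 37, 16, 20]
Insert 13: [46, 30, 37, 16, 20, 13]

Final heap: [46, 30, 37, 16, 20, 13]


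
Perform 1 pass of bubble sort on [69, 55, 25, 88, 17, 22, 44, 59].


Initial: [69, 55, 25, 88, 17, 22, 44, 59]
Pass 1: [55, 25, 69, 17, 22, 44, 59, 88] (6 swaps)

After 1 pass: [55, 25, 69, 17, 22, 44, 59, 88]


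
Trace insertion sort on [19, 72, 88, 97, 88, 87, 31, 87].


Initial: [19, 72, 88, 97, 88, 87, 31, 87]
Insert 72: [19, 72, 88, 97, 88, 87, 31, 87]
Insert 88: [19, 72, 88, 97, 88, 87, 31, 87]
Insert 97: [19, 72, 88, 97, 88, 87, 31, 87]
Insert 88: [19, 72, 88, 88, 97, 87, 31, 87]
Insert 87: [19, 72, 87, 88, 88, 97, 31, 87]
Insert 31: [19, 31, 72, 87, 88, 88, 97, 87]
Insert 87: [19, 31, 72, 87, 87, 88, 88, 97]

Sorted: [19, 31, 72, 87, 87, 88, 88, 97]


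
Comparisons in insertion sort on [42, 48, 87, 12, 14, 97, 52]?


Algorithm: insertion sort
Input: [42, 48, 87, 12, 14, 97, 52]
Sorted: [12, 14, 42, 48, 52, 87, 97]

13


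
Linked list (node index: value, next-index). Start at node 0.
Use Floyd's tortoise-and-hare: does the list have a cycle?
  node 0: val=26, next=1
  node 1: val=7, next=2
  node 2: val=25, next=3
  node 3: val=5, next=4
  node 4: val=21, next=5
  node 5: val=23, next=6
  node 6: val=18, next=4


Floyd's tortoise (slow, +1) and hare (fast, +2):
  init: slow=0, fast=0
  step 1: slow=1, fast=2
  step 2: slow=2, fast=4
  step 3: slow=3, fast=6
  step 4: slow=4, fast=5
  step 5: slow=5, fast=4
  step 6: slow=6, fast=6
  slow == fast at node 6: cycle detected

Cycle: yes


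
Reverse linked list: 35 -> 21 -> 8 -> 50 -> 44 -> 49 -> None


Step 1: curr=35, set curr.next=prev(None) | reversed so far: 35
Step 2: curr=21, set curr.next=prev(35) | reversed so far: 21 -> 35
Step 3: curr=8, set curr.next=prev(21) | reversed so far: 8 -> 21 -> 35
Step 4: curr=50, set curr.next=prev(8) | reversed so far: 50 -> 8 -> 21 -> 35
Step 5: curr=44, set curr.next=prev(50) | reversed so far: 44 -> 50 -> 8 -> 21 -> 35
Step 6: curr=49, set curr.next=prev(44) | reversed so far: 49 -> 44 -> 50 -> 8 -> 21 -> 35

49 -> 44 -> 50 -> 8 -> 21 -> 35 -> None


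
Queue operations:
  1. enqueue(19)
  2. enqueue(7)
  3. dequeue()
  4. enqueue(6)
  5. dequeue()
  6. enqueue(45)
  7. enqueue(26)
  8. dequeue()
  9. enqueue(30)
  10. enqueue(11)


enqueue(19) -> [19]
enqueue(7) -> [19, 7]
dequeue()->19, [7]
enqueue(6) -> [7, 6]
dequeue()->7, [6]
enqueue(45) -> [6, 45]
enqueue(26) -> [6, 45, 26]
dequeue()->6, [45, 26]
enqueue(30) -> [45, 26, 30]
enqueue(11) -> [45, 26, 30, 11]

Final queue: [45, 26, 30, 11]


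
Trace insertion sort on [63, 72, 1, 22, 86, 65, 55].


Initial: [63, 72, 1, 22, 86, 65, 55]
Insert 72: [63, 72, 1, 22, 86, 65, 55]
Insert 1: [1, 63, 72, 22, 86, 65, 55]
Insert 22: [1, 22, 63, 72, 86, 65, 55]
Insert 86: [1, 22, 63, 72, 86, 65, 55]
Insert 65: [1, 22, 63, 65, 72, 86, 55]
Insert 55: [1, 22, 55, 63, 65, 72, 86]

Sorted: [1, 22, 55, 63, 65, 72, 86]


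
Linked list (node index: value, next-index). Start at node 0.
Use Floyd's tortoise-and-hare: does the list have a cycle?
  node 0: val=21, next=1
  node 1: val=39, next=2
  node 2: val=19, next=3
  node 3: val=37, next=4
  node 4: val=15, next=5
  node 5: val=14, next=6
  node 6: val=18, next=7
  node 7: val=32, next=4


Floyd's tortoise (slow, +1) and hare (fast, +2):
  init: slow=0, fast=0
  step 1: slow=1, fast=2
  step 2: slow=2, fast=4
  step 3: slow=3, fast=6
  step 4: slow=4, fast=4
  slow == fast at node 4: cycle detected

Cycle: yes


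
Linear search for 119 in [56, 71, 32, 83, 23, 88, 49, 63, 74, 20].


i=0: 56!=119
i=1: 71!=119
i=2: 32!=119
i=3: 83!=119
i=4: 23!=119
i=5: 88!=119
i=6: 49!=119
i=7: 63!=119
i=8: 74!=119
i=9: 20!=119

Not found, 10 comps


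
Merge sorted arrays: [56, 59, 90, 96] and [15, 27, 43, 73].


Take 15 from B
Take 27 from B
Take 43 from B
Take 56 from A
Take 59 from A
Take 73 from B

Merged: [15, 27, 43, 56, 59, 73, 90, 96]


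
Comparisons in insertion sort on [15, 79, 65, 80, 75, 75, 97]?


Algorithm: insertion sort
Input: [15, 79, 65, 80, 75, 75, 97]
Sorted: [15, 65, 75, 75, 79, 80, 97]

11


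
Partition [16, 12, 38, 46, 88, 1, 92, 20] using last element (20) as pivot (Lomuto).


Pivot: 20
  16 <= 20: advance i (no swap)
  12 <= 20: advance i (no swap)
  1 <= 20: swap -> [16, 12, 1, 46, 88, 38, 92, 20]
Place pivot at 3: [16, 12, 1, 20, 88, 38, 92, 46]

Partitioned: [16, 12, 1, 20, 88, 38, 92, 46]


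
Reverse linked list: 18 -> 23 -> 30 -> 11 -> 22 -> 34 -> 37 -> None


Step 1: curr=18, set curr.next=prev(None) | reversed so far: 18
Step 2: curr=23, set curr.next=prev(18) | reversed so far: 23 -> 18
Step 3: curr=30, set curr.next=prev(23) | reversed so far: 30 -> 23 -> 18
Step 4: curr=11, set curr.next=prev(30) | reversed so far: 11 -> 30 -> 23 -> 18
Step 5: curr=22, set curr.next=prev(11) | reversed so far: 22 -> 11 -> 30 -> 23 -> 18
Step 6: curr=34, set curr.next=prev(22) | reversed so far: 34 -> 22 -> 11 -> 30 -> 23 -> 18
Step 7: curr=37, set curr.next=prev(34) | reversed so far: 37 -> 34 -> 22 -> 11 -> 30 -> 23 -> 18

37 -> 34 -> 22 -> 11 -> 30 -> 23 -> 18 -> None


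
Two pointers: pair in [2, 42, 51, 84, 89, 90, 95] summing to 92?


lo=0(2)+hi=6(95)=97
lo=0(2)+hi=5(90)=92

Yes: 2+90=92


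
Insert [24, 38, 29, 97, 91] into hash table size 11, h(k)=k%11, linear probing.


Insert 24: h=2 -> slot 2
Insert 38: h=5 -> slot 5
Insert 29: h=7 -> slot 7
Insert 97: h=9 -> slot 9
Insert 91: h=3 -> slot 3

Table: [None, None, 24, 91, None, 38, None, 29, None, 97, None]


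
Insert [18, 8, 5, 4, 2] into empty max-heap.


Insert 18: [18]
Insert 8: [18, 8]
Insert 5: [18, 8, 5]
Insert 4: [18, 8, 5, 4]
Insert 2: [18, 8, 5, 4, 2]

Final heap: [18, 8, 5, 4, 2]


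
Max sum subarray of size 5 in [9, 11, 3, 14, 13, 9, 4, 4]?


[0:5]: 50
[1:6]: 50
[2:7]: 43
[3:8]: 44

Max: 50 at [0:5]


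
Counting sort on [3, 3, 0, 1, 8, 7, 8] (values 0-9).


Input: [3, 3, 0, 1, 8, 7, 8]
Counts: [1, 1, 0, 2, 0, 0, 0, 1, 2, 0]

Sorted: [0, 1, 3, 3, 7, 8, 8]


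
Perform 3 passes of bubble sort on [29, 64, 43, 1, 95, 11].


Initial: [29, 64, 43, 1, 95, 11]
Pass 1: [29, 43, 1, 64, 11, 95] (3 swaps)
Pass 2: [29, 1, 43, 11, 64, 95] (2 swaps)
Pass 3: [1, 29, 11, 43, 64, 95] (2 swaps)

After 3 passes: [1, 29, 11, 43, 64, 95]


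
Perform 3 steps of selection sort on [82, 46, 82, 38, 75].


Initial: [82, 46, 82, 38, 75]
Step 1: min=38 at 3
  Swap: [38, 46, 82, 82, 75]
Step 2: min=46 at 1
  Swap: [38, 46, 82, 82, 75]
Step 3: min=75 at 4
  Swap: [38, 46, 75, 82, 82]

After 3 steps: [38, 46, 75, 82, 82]


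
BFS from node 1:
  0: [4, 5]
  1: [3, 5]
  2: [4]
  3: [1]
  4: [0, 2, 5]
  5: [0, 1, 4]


Visit 1, enqueue [3, 5]
Visit 3, enqueue []
Visit 5, enqueue [0, 4]
Visit 0, enqueue []
Visit 4, enqueue [2]
Visit 2, enqueue []

BFS order: [1, 3, 5, 0, 4, 2]


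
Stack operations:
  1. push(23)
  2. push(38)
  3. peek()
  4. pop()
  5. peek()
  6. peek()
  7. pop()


push(23) -> [23]
push(38) -> [23, 38]
peek()->38
pop()->38, [23]
peek()->23
peek()->23
pop()->23, []

Final stack: []


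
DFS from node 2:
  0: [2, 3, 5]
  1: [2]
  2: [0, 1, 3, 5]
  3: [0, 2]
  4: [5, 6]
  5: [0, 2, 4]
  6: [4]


Visit 2, push [5, 3, 1, 0]
Visit 0, push [5, 3]
Visit 3, push []
Visit 5, push [4]
Visit 4, push [6]
Visit 6, push []
Visit 1, push []

DFS order: [2, 0, 3, 5, 4, 6, 1]


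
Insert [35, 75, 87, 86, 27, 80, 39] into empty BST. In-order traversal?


Insert 35: root
Insert 75: R from 35
Insert 87: R from 35 -> R from 75
Insert 86: R from 35 -> R from 75 -> L from 87
Insert 27: L from 35
Insert 80: R from 35 -> R from 75 -> L from 87 -> L from 86
Insert 39: R from 35 -> L from 75

In-order: [27, 35, 39, 75, 80, 86, 87]
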